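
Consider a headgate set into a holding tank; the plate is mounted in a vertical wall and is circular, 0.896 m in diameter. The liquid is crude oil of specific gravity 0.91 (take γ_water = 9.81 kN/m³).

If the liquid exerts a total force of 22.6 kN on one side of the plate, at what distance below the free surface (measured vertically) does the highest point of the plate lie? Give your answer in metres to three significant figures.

d_top ≈ 3.57 m

γ = 0.91 × 9.81 = 8.9271 kN/m³.
A = π(0.448)² = 0.63053 m².
From F = γ·h_c·A, the centroid depth is h_c = 22.6/(8.9271 × 0.63053) = 4.01506 m.
The centroid is at the centre, 0.448 m below the top of the plate, so the highest point sits at h_top = 4.01506 − 0.448 = 3.56706 m below the surface.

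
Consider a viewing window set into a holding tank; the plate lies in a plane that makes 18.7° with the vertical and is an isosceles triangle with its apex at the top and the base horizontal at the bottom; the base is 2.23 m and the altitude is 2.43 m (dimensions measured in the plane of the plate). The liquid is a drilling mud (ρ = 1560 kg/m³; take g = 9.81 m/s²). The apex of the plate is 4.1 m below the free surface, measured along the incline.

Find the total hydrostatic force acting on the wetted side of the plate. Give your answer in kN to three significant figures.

F ≈ 225 kN

γ = ρg = 1560 × 9.81 / 1000 = 15.3036 kN/m³.
The plate makes 18.7° with the vertical, i.e. θ = 90° − 18.7° = 71.3° to the horizontal. Measuring y along the incline from the free-surface line, vertical depth h = y·sinθ with sinθ = 0.947210.
With the apex up, the centroid sits 2h/3 = 2 × 2.43/3 = 1.62 m below the apex, so y_c = 4.1 + 1.62 = 5.72 m and h_c = 5.72 × 0.947210 = 5.41804 m.
A = ½ × 2.23 × 2.43 = 2.70945 m².
Resultant F = γ·h_c·A = 15.3036 × 5.41804 × 2.70945 = 224.655 kN.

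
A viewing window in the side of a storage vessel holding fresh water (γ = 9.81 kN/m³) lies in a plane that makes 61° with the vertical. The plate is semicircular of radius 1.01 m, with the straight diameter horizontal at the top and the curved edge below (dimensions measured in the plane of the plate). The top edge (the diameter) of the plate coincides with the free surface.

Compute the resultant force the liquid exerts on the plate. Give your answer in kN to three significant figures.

γ = 9.81 kN/m³.
The plate makes 61° with the vertical, i.e. θ = 90° − 61° = 29° to the horizontal. Measuring y along the incline from the free-surface line, vertical depth h = y·sinθ with sinθ = 0.484810.
The centroid of a semicircle lies 4r/(3π) = 0.428657 m from the diameter, here below the top edge, so y_c = 0.428657 m and h_c = 0.428657 × 0.484810 = 0.207817 m.
A = πr²/2 = π × 1.01²/2 = 1.60237 m².
Resultant F = γ·h_c·A = 9.81 × 0.207817 × 1.60237 = 3.26673 kN.

F ≈ 3.27 kN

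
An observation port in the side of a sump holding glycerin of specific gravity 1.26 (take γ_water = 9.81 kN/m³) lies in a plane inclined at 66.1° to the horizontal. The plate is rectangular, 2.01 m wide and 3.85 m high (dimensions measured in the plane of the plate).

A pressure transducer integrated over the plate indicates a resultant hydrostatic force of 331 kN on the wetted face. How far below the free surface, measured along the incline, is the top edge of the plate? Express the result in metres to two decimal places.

γ = 1.26 × 9.81 = 12.3606 kN/m³.
A = 2.01 × 3.85 = 7.7385 m².
From F = γ·h_c·A, the centroid depth is h_c = 331/(12.3606 × 7.7385) = 3.46044 m.
Let θ = 66.1° be the plate's angle to the horizontal; measure y along the incline from where the plane meets the free surface. Vertical depth h = y·sinθ with sinθ = 0.914254.
Along the incline, y_c = h_c/sinθ = 3.46044/0.914254 = 3.78499 m.
The centroid lies 3.85/2 = 1.925 m below the top edge, so the top edge sits at y_top = 3.78499 − 1.925 = 1.85999 m along the incline.

y_top ≈ 1.86 m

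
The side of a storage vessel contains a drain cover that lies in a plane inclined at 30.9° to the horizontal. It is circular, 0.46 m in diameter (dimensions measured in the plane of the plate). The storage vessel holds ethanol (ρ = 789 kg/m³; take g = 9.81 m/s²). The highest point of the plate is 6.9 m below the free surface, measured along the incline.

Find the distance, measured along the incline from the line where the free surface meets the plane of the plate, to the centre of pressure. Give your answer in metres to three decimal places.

γ = ρg = 789 × 9.81 / 1000 = 7.74009 kN/m³.
Let θ = 30.9° be the plate's angle to the horizontal; measure y along the incline from where the plane meets the free surface. Vertical depth h = y·sinθ with sinθ = 0.513541.
The centroid is at the centre, 0.23 m below the top of the plate, so y_c = 6.9 + 0.23 = 7.13 m and h_c = 7.13 × 0.513541 = 3.66155 m.
A = π(0.23)² = 0.16619 m².
Resultant F = γ·h_c·A = 7.74009 × 3.66155 × 0.16619 = 4.70995 kN.
I_c = πr⁴/4 = π × 0.23⁴/4 = 0.00219787 m⁴.
Centre of pressure: y_p = y_c + I_c/(y_c·A) = 7.13 + 0.00219787/(7.13 × 0.16619) = 7.13 + 0.00185484 = 7.13185 m along the plane.

y_p = 7.132 m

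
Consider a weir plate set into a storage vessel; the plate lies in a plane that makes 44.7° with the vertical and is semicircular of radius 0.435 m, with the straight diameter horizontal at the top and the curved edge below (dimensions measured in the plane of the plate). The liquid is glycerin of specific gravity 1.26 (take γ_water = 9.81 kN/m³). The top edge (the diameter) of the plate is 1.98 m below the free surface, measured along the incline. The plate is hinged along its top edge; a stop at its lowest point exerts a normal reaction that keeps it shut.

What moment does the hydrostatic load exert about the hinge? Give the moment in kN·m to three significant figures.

M ≈ 1.08 kN·m

γ = 1.26 × 9.81 = 12.3606 kN/m³.
The plate makes 44.7° with the vertical, i.e. θ = 90° − 44.7° = 45.3° to the horizontal. Measuring y along the incline from the free-surface line, vertical depth h = y·sinθ with sinθ = 0.710799.
The centroid of a semicircle lies 4r/(3π) = 0.18462 m from the diameter, here below the top edge, so y_c = 1.98 + 0.18462 = 2.16462 m and h_c = 2.16462 × 0.710799 = 1.53861 m.
A = πr²/2 = π × 0.435²/2 = 0.297234 m².
Resultant F = γ·h_c·A = 12.3606 × 1.53861 × 0.297234 = 5.65284 kN.
I_c = (π/8 − 8/(9π))·r⁴ = 0.109757 × 0.435⁴ = 0.00392997 m⁴.
Centre of pressure: y_p = y_c + I_c/(y_c·A) = 2.16462 + 0.00392997/(2.16462 × 0.297234) = 2.16462 + 0.00610814 = 2.17073 m along the plane.
The resultant acts 0.18462 + 0.00610814 = 0.190728 m (along the plate) below the hinge at the top edge, so the moment about the hinge is M = F × 0.190728 = 5.65284 × 0.190728 = 1.07815 kN·m.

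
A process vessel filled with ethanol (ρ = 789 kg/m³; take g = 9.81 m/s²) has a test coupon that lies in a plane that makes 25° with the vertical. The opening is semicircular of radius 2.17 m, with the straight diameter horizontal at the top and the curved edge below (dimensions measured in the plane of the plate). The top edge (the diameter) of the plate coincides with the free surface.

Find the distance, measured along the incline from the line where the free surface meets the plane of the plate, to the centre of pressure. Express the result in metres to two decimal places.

γ = ρg = 789 × 9.81 / 1000 = 7.74009 kN/m³.
The plate makes 25° with the vertical, i.e. θ = 90° − 25° = 65° to the horizontal. Measuring y along the incline from the free-surface line, vertical depth h = y·sinθ with sinθ = 0.906308.
The centroid of a semicircle lies 4r/(3π) = 0.920977 m from the diameter, here below the top edge, so y_c = 0.920977 m and h_c = 0.920977 × 0.906308 = 0.834689 m.
A = πr²/2 = π × 2.17²/2 = 7.39672 m².
Resultant F = γ·h_c·A = 7.74009 × 0.834689 × 7.39672 = 47.787 kN.
I_c = (π/8 − 8/(9π))·r⁴ = 0.109757 × 2.17⁴ = 2.43372 m⁴.
Centre of pressure: y_p = y_c + I_c/(y_c·A) = 0.920977 + 2.43372/(0.920977 × 7.39672) = 0.920977 + 0.357259 = 1.27824 m along the plane.

y_p = 1.28 m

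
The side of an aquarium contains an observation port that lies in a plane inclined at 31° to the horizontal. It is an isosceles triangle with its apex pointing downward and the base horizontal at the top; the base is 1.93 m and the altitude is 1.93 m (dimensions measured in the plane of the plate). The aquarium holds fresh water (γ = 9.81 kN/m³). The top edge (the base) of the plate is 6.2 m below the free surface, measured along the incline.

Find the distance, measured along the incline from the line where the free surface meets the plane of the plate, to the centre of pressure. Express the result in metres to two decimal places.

y_p = 6.87 m

γ = 9.81 kN/m³.
Let θ = 31° be the plate's angle to the horizontal; measure y along the incline from where the plane meets the free surface. Vertical depth h = y·sinθ with sinθ = 0.515038.
With the apex down, the centroid sits h/3 = 1.93/3 = 0.643333 m below the base (the top edge), so y_c = 6.2 + 0.643333 = 6.84333 m and h_c = 6.84333 × 0.515038 = 3.52457 m.
A = ½ × 1.93 × 1.93 = 1.86245 m².
Resultant F = γ·h_c·A = 9.81 × 3.52457 × 1.86245 = 64.3961 kN.
I_c = b·h³/36 = 1.93 × 1.93³/36 = 0.385413 m⁴.
Centre of pressure: y_p = y_c + I_c/(y_c·A) = 6.84333 + 0.385413/(6.84333 × 1.86245) = 6.84333 + 0.0302395 = 6.87357 m along the plane.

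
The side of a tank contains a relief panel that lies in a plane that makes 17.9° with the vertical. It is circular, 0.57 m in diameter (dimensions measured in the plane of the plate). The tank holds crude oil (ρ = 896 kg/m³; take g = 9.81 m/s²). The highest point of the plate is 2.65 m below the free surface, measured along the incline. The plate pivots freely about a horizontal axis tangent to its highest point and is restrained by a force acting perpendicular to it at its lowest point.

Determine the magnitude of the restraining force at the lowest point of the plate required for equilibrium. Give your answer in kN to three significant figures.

P ≈ 3.21 kN

γ = ρg = 896 × 9.81 / 1000 = 8.78976 kN/m³.
The plate makes 17.9° with the vertical, i.e. θ = 90° − 17.9° = 72.1° to the horizontal. Measuring y along the incline from the free-surface line, vertical depth h = y·sinθ with sinθ = 0.951594.
The centroid is at the centre, 0.285 m below the top of the plate, so y_c = 2.65 + 0.285 = 2.935 m and h_c = 2.935 × 0.951594 = 2.79293 m.
A = π(0.285)² = 0.255176 m².
Resultant F = γ·h_c·A = 8.78976 × 2.79293 × 0.255176 = 6.26436 kN.
I_c = πr⁴/4 = π × 0.285⁴/4 = 0.00518166 m⁴.
Centre of pressure: y_p = y_c + I_c/(y_c·A) = 2.935 + 0.00518166/(2.935 × 0.255176) = 2.935 + 0.00691864 = 2.94192 m along the plane.
The resultant acts 0.285 + 0.00691864 = 0.291919 m (along the plate) below the hinge at the top edge, so the moment about the hinge is M = F × 0.291919 = 6.26436 × 0.291919 = 1.82869 kN·m.
A normal force at the bottom, 0.57 m from the hinge, must supply this moment: P = 1.82869/0.57 = 3.20823 kN.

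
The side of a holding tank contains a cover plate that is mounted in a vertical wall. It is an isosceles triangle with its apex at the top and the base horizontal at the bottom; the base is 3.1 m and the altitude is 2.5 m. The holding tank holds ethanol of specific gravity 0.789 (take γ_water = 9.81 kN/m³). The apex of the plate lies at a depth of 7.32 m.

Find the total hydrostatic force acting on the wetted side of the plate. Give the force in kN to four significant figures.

γ = 0.789 × 9.81 = 7.74009 kN/m³.
With the apex up, the centroid sits 2h/3 = 2 × 2.5/3 = 1.66667 m below the apex, so the centroid depth is h_c = 7.32 + 1.66667 = 8.98667 m.
A = ½ × 3.1 × 2.5 = 3.875 m².
Resultant F = γ·h_c·A = 7.74009 × 8.98667 × 3.875 = 269.536 kN.

F ≈ 269.5 kN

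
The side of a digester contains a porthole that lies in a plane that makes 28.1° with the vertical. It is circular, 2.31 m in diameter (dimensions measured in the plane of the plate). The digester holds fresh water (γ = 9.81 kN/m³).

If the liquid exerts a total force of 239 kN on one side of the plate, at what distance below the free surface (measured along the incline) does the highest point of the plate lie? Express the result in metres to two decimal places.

γ = 9.81 kN/m³.
A = π(1.155)² = 4.19096 m².
From F = γ·h_c·A, the centroid depth is h_c = 239/(9.81 × 4.19096) = 5.8132 m.
The plate makes 28.1° with the vertical, i.e. θ = 90° − 28.1° = 61.9° to the horizontal. Measuring y along the incline from the free-surface line, vertical depth h = y·sinθ with sinθ = 0.882127.
Along the incline, y_c = h_c/sinθ = 5.8132/0.882127 = 6.58998 m.
The centroid is at the centre, 1.155 m below the top of the plate, so the highest point sits at y_top = 6.58998 − 1.155 = 5.43498 m along the incline.

y_top ≈ 5.43 m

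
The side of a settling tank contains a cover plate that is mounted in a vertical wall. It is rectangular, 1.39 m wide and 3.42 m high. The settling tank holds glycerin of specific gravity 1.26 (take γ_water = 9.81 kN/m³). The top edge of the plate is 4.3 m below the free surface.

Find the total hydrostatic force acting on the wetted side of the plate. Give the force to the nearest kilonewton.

γ = 1.26 × 9.81 = 12.3606 kN/m³.
The centroid lies 3.42/2 = 1.71 m below the top edge, so the centroid depth is h_c = 4.3 + 1.71 = 6.01 m.
A = 1.39 × 3.42 = 4.7538 m².
Resultant F = γ·h_c·A = 12.3606 × 6.01 × 4.7538 = 353.147 kN.

F ≈ 353 kN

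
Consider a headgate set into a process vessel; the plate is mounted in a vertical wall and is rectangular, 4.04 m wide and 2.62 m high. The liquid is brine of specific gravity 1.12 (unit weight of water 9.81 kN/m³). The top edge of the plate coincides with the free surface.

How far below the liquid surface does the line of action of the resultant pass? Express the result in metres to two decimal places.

h_p = 1.75 m

γ = 1.12 × 9.81 = 10.9872 kN/m³.
The centroid lies 2.62/2 = 1.31 m below the top edge, so the centroid depth is h_c = 1.31 m.
A = 4.04 × 2.62 = 10.5848 m².
Resultant F = γ·h_c·A = 10.9872 × 1.31 × 10.5848 = 152.349 kN.
I_c = b·h³/12 = 4.04 × 2.62³/12 = 6.05486 m⁴.
Centre of pressure: y_p = y_c + I_c/(y_c·A) = 1.31 + 6.05486/(1.31 × 10.5848) = 1.31 + 0.436667 = 1.74667 m along the plane.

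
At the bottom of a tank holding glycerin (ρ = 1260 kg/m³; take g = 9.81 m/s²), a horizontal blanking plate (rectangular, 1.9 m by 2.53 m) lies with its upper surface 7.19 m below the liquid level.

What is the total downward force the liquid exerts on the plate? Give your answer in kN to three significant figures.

F ≈ 427 kN

γ = ρg = 1260 × 9.81 / 1000 = 12.3606 kN/m³.
The plate is horizontal, so pressure is uniform at p = γ·h = 12.3606 × 7.19 = 88.8727 kN/m².
A = 1.9 × 2.53 = 4.807 m².
F = p·A = 88.8727 × 4.807 = 427.211 kN.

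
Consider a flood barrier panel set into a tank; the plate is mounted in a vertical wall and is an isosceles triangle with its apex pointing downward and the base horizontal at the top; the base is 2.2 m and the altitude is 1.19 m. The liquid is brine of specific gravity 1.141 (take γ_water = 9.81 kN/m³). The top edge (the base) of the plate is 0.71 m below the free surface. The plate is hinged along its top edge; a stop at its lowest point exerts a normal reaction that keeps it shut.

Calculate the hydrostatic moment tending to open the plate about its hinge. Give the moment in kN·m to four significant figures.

M ≈ 7.585 kN·m

γ = 1.141 × 9.81 = 11.19321 kN/m³.
With the apex down, the centroid sits h/3 = 1.19/3 = 0.396667 m below the base (the top edge), so the centroid depth is h_c = 0.71 + 0.396667 = 1.10667 m.
A = ½ × 2.2 × 1.19 = 1.309 m².
Resultant F = γ·h_c·A = 11.19321 × 1.10667 × 1.309 = 16.2148 kN.
I_c = b·h³/36 = 2.2 × 1.19³/36 = 0.102982 m⁴.
Centre of pressure: y_p = y_c + I_c/(y_c·A) = 1.10667 + 0.102982/(1.10667 × 1.309) = 1.10667 + 0.0710892 = 1.17776 m along the plane.
The resultant acts 0.396667 + 0.0710892 = 0.467756 m (along the plate) below the hinge at the top edge, so the moment about the hinge is M = F × 0.467756 = 16.2148 × 0.467756 = 7.58457 kN·m.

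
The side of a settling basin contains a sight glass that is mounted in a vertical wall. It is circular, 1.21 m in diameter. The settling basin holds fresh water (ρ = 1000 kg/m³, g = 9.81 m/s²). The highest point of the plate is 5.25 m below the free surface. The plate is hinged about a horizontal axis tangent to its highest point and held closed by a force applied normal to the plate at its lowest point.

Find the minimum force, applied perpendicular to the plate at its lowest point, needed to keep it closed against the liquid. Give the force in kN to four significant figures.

γ = ρg = 1000 × 9.81 = 9810 N/m³ = 9.81 kN/m³.
The centroid is at the centre, 0.605 m below the top of the plate, so the centroid depth is h_c = 5.25 + 0.605 = 5.855 m.
A = π(0.605)² = 1.1499 m².
Resultant F = γ·h_c·A = 9.81 × 5.855 × 1.1499 = 66.0474 kN.
I_c = πr⁴/4 = π × 0.605⁴/4 = 0.105223 m⁴.
Centre of pressure: y_p = y_c + I_c/(y_c·A) = 5.855 + 0.105223/(5.855 × 1.1499) = 5.855 + 0.0156287 = 5.87063 m along the plane.
The resultant acts 0.605 + 0.0156287 = 0.620629 m (along the plate) below the hinge at the top edge, so the moment about the hinge is M = F × 0.620629 = 66.0474 × 0.620629 = 40.9909 kN·m.
A normal force at the bottom, 1.21 m from the hinge, must supply this moment: P = 40.9909/1.21 = 33.8768 kN.

P ≈ 33.88 kN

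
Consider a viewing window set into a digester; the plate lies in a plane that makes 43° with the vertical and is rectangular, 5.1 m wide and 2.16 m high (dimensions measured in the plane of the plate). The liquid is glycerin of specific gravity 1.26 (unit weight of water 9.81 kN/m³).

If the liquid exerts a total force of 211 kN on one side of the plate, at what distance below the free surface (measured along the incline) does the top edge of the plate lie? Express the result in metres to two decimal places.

γ = 1.26 × 9.81 = 12.3606 kN/m³.
A = 5.1 × 2.16 = 11.016 m².
From F = γ·h_c·A, the centroid depth is h_c = 211/(12.3606 × 11.016) = 1.5496 m.
The plate makes 43° with the vertical, i.e. θ = 90° − 43° = 47° to the horizontal. Measuring y along the incline from the free-surface line, vertical depth h = y·sinθ with sinθ = 0.731354.
Along the incline, y_c = h_c/sinθ = 1.5496/0.731354 = 2.11881 m.
The centroid lies 2.16/2 = 1.08 m below the top edge, so the top edge sits at y_top = 2.11881 − 1.08 = 1.03881 m along the incline.

y_top ≈ 1.04 m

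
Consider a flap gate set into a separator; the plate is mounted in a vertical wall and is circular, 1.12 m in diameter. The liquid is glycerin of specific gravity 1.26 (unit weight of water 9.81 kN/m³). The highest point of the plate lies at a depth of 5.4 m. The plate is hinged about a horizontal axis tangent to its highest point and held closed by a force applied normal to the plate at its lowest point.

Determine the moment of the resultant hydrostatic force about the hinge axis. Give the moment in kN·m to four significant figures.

M ≈ 41.60 kN·m

γ = 1.26 × 9.81 = 12.3606 kN/m³.
The centroid is at the centre, 0.56 m below the top of the plate, so the centroid depth is h_c = 5.4 + 0.56 = 5.96 m.
A = π(0.56)² = 0.985203 m².
Resultant F = γ·h_c·A = 12.3606 × 5.96 × 0.985203 = 72.5791 kN.
I_c = πr⁴/4 = π × 0.56⁴/4 = 0.07724 m⁴.
Centre of pressure: y_p = y_c + I_c/(y_c·A) = 5.96 + 0.07724/(5.96 × 0.985203) = 5.96 + 0.0131544 = 5.97315 m along the plane.
The resultant acts 0.56 + 0.0131544 = 0.573154 m (along the plate) below the hinge at the top edge, so the moment about the hinge is M = F × 0.573154 = 72.5791 × 0.573154 = 41.599 kN·m.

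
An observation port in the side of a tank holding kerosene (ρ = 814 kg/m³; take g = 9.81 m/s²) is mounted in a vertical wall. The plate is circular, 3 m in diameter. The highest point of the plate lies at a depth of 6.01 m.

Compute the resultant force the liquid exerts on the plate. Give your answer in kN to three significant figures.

F ≈ 424 kN

γ = ρg = 814 × 9.81 / 1000 = 7.98534 kN/m³.
The centroid is at the centre, 1.5 m below the top of the plate, so the centroid depth is h_c = 6.01 + 1.5 = 7.51 m.
A = π(1.5)² = 7.06858 m².
Resultant F = γ·h_c·A = 7.98534 × 7.51 × 7.06858 = 423.902 kN.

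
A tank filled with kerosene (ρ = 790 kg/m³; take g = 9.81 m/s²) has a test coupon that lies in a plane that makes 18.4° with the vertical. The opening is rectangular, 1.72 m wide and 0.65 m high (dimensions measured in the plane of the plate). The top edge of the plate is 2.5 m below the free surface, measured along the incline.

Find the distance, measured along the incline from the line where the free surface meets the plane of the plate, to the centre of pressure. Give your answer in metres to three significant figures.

y_p = 2.84 m

γ = ρg = 790 × 9.81 / 1000 = 7.7499 kN/m³.
The plate makes 18.4° with the vertical, i.e. θ = 90° − 18.4° = 71.6° to the horizontal. Measuring y along the incline from the free-surface line, vertical depth h = y·sinθ with sinθ = 0.948876.
The centroid lies 0.65/2 = 0.325 m below the top edge, so y_c = 2.5 + 0.325 = 2.825 m and h_c = 2.825 × 0.948876 = 2.68057 m.
A = 1.72 × 0.65 = 1.118 m².
Resultant F = γ·h_c·A = 7.7499 × 2.68057 × 1.118 = 23.2255 kN.
I_c = b·h³/12 = 1.72 × 0.65³/12 = 0.0393629 m⁴.
Centre of pressure: y_p = y_c + I_c/(y_c·A) = 2.825 + 0.0393629/(2.825 × 1.118) = 2.825 + 0.0124631 = 2.83746 m along the plane.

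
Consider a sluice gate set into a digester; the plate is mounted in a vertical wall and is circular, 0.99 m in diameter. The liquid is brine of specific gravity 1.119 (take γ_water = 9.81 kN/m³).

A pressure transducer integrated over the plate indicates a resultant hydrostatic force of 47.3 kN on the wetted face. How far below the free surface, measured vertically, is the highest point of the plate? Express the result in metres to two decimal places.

d_top ≈ 5.10 m

γ = 1.119 × 9.81 = 10.97739 kN/m³.
A = π(0.495)² = 0.769769 m².
From F = γ·h_c·A, the centroid depth is h_c = 47.3/(10.97739 × 0.769769) = 5.5976 m.
The centroid is at the centre, 0.495 m below the top of the plate, so the highest point sits at h_top = 5.5976 − 0.495 = 5.1026 m below the surface.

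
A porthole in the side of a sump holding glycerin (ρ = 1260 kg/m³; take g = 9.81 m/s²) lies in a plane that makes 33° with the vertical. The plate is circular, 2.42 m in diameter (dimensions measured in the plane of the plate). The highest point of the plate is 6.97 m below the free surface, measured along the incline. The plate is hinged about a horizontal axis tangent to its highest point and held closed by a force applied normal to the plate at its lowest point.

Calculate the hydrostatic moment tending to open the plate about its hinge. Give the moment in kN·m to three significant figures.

γ = ρg = 1260 × 9.81 / 1000 = 12.3606 kN/m³.
The plate makes 33° with the vertical, i.e. θ = 90° − 33° = 57° to the horizontal. Measuring y along the incline from the free-surface line, vertical depth h = y·sinθ with sinθ = 0.838671.
The centroid is at the centre, 1.21 m below the top of the plate, so y_c = 6.97 + 1.21 = 8.18 m and h_c = 8.18 × 0.838671 = 6.86033 m.
A = π(1.21)² = 4.59961 m².
Resultant F = γ·h_c·A = 12.3606 × 6.86033 × 4.59961 = 390.037 kN.
I_c = πr⁴/4 = π × 1.21⁴/4 = 1.68357 m⁴.
Centre of pressure: y_p = y_c + I_c/(y_c·A) = 8.18 + 1.68357/(8.18 × 4.59961) = 8.18 + 0.0447463 = 8.22475 m along the plane.
The resultant acts 1.21 + 0.0447463 = 1.25475 m (along the plate) below the hinge at the top edge, so the moment about the hinge is M = F × 1.25475 = 390.037 × 1.25475 = 489.399 kN·m.

M ≈ 489 kN·m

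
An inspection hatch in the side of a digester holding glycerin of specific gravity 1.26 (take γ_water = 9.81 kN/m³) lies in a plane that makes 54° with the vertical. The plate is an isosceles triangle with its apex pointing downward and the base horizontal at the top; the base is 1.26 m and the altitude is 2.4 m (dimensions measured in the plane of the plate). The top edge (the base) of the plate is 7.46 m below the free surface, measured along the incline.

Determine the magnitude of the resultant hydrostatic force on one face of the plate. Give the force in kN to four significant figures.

γ = 1.26 × 9.81 = 12.3606 kN/m³.
The plate makes 54° with the vertical, i.e. θ = 90° − 54° = 36° to the horizontal. Measuring y along the incline from the free-surface line, vertical depth h = y·sinθ with sinθ = 0.587785.
With the apex down, the centroid sits h/3 = 2.4/3 = 0.8 m below the base (the top edge), so y_c = 7.46 + 0.8 = 8.26 m and h_c = 8.26 × 0.587785 = 4.8551 m.
A = ½ × 1.26 × 2.4 = 1.512 m².
Resultant F = γ·h_c·A = 12.3606 × 4.8551 × 1.512 = 90.7381 kN.

F ≈ 90.74 kN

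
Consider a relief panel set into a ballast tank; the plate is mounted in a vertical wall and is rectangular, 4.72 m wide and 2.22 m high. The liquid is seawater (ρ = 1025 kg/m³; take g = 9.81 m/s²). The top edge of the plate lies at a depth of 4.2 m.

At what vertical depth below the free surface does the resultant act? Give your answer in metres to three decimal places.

γ = ρg = 1025 × 9.81 / 1000 = 10.05525 kN/m³.
The centroid lies 2.22/2 = 1.11 m below the top edge, so the centroid depth is h_c = 4.2 + 1.11 = 5.31 m.
A = 4.72 × 2.22 = 10.4784 m².
Resultant F = γ·h_c·A = 10.05525 × 5.31 × 10.4784 = 559.477 kN.
I_c = b·h³/12 = 4.72 × 2.22³/12 = 4.30348 m⁴.
Centre of pressure: y_p = y_c + I_c/(y_c·A) = 5.31 + 4.30348/(5.31 × 10.4784) = 5.31 + 0.0773447 = 5.38734 m along the plane.

h_p = 5.387 m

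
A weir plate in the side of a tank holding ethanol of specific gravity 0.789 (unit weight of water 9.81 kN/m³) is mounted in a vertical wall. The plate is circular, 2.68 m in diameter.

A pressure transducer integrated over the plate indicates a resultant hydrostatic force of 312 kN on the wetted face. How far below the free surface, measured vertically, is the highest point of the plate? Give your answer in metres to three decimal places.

d_top ≈ 5.806 m

γ = 0.789 × 9.81 = 7.74009 kN/m³.
A = π(1.34)² = 5.64104 m².
From F = γ·h_c·A, the centroid depth is h_c = 312/(7.74009 × 5.64104) = 7.14578 m.
The centroid is at the centre, 1.34 m below the top of the plate, so the highest point sits at h_top = 7.14578 − 1.34 = 5.80578 m below the surface.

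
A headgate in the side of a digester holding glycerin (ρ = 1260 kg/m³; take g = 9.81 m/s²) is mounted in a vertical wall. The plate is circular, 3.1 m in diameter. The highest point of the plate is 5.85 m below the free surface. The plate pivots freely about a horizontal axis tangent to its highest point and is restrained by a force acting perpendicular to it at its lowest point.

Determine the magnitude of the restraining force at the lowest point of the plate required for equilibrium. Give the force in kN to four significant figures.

P ≈ 363.3 kN

γ = ρg = 1260 × 9.81 / 1000 = 12.3606 kN/m³.
The centroid is at the centre, 1.55 m below the top of the plate, so the centroid depth is h_c = 5.85 + 1.55 = 7.4 m.
A = π(1.55)² = 7.54768 m².
Resultant F = γ·h_c·A = 12.3606 × 7.4 × 7.54768 = 690.375 kN.
I_c = πr⁴/4 = π × 1.55⁴/4 = 4.53332 m⁴.
Centre of pressure: y_p = y_c + I_c/(y_c·A) = 7.4 + 4.53332/(7.4 × 7.54768) = 7.4 + 0.0811654 = 7.48117 m along the plane.
The resultant acts 1.55 + 0.0811654 = 1.63117 m (along the plate) below the hinge at the top edge, so the moment about the hinge is M = F × 1.63117 = 690.375 × 1.63117 = 1126.12 kN·m.
A normal force at the bottom, 3.1 m from the hinge, must supply this moment: P = 1126.12/3.1 = 363.265 kN.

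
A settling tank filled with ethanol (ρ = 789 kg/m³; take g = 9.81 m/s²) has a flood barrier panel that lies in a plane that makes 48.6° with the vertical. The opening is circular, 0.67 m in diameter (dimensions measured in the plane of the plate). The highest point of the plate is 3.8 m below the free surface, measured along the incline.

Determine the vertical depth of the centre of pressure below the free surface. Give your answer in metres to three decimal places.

h_p = 2.739 m

γ = ρg = 789 × 9.81 / 1000 = 7.74009 kN/m³.
The plate makes 48.6° with the vertical, i.e. θ = 90° − 48.6° = 41.4° to the horizontal. Measuring y along the incline from the free-surface line, vertical depth h = y·sinθ with sinθ = 0.661312.
The centroid is at the centre, 0.335 m below the top of the plate, so y_c = 3.8 + 0.335 = 4.135 m and h_c = 4.135 × 0.661312 = 2.73453 m.
A = π(0.335)² = 0.352565 m².
Resultant F = γ·h_c·A = 7.74009 × 2.73453 × 0.352565 = 7.46222 kN.
I_c = πr⁴/4 = π × 0.335⁴/4 = 0.00989166 m⁴.
Centre of pressure: y_p = y_c + I_c/(y_c·A) = 4.135 + 0.00989166/(4.135 × 0.352565) = 4.135 + 0.00678507 = 4.14179 m along the plane.
Vertically, h_p = y_p·sinθ = 4.14179 × 0.661312 = 2.73902 m.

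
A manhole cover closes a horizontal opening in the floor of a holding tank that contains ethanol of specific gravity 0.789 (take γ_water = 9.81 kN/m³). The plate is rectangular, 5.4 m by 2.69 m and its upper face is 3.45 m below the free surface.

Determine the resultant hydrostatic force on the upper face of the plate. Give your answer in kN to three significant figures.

F ≈ 388 kN

γ = 0.789 × 9.81 = 7.74009 kN/m³.
The plate is horizontal, so pressure is uniform at p = γ·h = 7.74009 × 3.45 = 26.7033 kN/m².
A = 5.4 × 2.69 = 14.526 m².
F = p·A = 26.7033 × 14.526 = 387.892 kN.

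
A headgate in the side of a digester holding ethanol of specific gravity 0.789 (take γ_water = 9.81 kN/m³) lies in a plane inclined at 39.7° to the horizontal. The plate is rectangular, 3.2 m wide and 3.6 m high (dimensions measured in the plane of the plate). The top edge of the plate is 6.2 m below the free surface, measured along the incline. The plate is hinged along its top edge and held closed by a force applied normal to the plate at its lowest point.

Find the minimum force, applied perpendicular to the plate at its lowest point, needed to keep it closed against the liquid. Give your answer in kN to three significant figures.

γ = 0.789 × 9.81 = 7.74009 kN/m³.
Let θ = 39.7° be the plate's angle to the horizontal; measure y along the incline from where the plane meets the free surface. Vertical depth h = y·sinθ with sinθ = 0.638768.
The centroid lies 3.6/2 = 1.8 m below the top edge, so y_c = 6.2 + 1.8 = 8 m and h_c = 8 × 0.638768 = 5.11014 m.
A = 3.2 × 3.6 = 11.52 m².
Resultant F = γ·h_c·A = 7.74009 × 5.11014 × 11.52 = 455.65 kN.
I_c = b·h³/12 = 3.2 × 3.6³/12 = 12.4416 m⁴.
Centre of pressure: y_p = y_c + I_c/(y_c·A) = 8 + 12.4416/(8 × 11.52) = 8 + 0.135 = 8.135 m along the plane.
The resultant acts 1.8 + 0.135 = 1.935 m (along the plate) below the hinge at the top edge, so the moment about the hinge is M = F × 1.935 = 455.65 × 1.935 = 881.683 kN·m.
A normal force at the bottom, 3.6 m from the hinge, must supply this moment: P = 881.683/3.6 = 244.912 kN.

P ≈ 245 kN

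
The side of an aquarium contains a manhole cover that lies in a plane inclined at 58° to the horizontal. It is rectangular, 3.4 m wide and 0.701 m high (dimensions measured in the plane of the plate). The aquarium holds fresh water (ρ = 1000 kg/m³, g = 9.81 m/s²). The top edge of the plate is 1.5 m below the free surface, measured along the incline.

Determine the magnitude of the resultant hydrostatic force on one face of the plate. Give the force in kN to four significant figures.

F ≈ 36.69 kN

γ = ρg = 1000 × 9.81 = 9810 N/m³ = 9.81 kN/m³.
Let θ = 58° be the plate's angle to the horizontal; measure y along the incline from where the plane meets the free surface. Vertical depth h = y·sinθ with sinθ = 0.848048.
The centroid lies 0.701/2 = 0.3505 m below the top edge, so y_c = 1.5 + 0.3505 = 1.8505 m and h_c = 1.8505 × 0.848048 = 1.56931 m.
A = 3.4 × 0.701 = 2.3834 m².
Resultant F = γ·h_c·A = 9.81 × 1.56931 × 2.3834 = 36.6923 kN.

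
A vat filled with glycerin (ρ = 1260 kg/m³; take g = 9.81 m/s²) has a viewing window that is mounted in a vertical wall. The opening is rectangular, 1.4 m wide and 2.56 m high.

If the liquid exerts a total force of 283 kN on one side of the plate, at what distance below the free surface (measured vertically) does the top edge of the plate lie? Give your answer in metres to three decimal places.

d_top ≈ 5.108 m

γ = ρg = 1260 × 9.81 / 1000 = 12.3606 kN/m³.
A = 1.4 × 2.56 = 3.584 m².
From F = γ·h_c·A, the centroid depth is h_c = 283/(12.3606 × 3.584) = 6.38821 m.
The centroid lies 2.56/2 = 1.28 m below the top edge, so the top edge sits at h_top = 6.38821 − 1.28 = 5.10821 m below the surface.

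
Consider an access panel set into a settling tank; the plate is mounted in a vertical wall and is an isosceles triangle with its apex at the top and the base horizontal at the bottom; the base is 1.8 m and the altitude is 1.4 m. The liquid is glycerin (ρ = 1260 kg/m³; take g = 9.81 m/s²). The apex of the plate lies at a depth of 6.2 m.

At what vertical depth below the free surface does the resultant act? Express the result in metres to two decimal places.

h_p = 7.15 m

γ = ρg = 1260 × 9.81 / 1000 = 12.3606 kN/m³.
With the apex up, the centroid sits 2h/3 = 2 × 1.4/3 = 0.933333 m below the apex, so the centroid depth is h_c = 6.2 + 0.933333 = 7.13333 m.
A = ½ × 1.8 × 1.4 = 1.26 m².
Resultant F = γ·h_c·A = 12.3606 × 7.13333 × 1.26 = 111.097 kN.
I_c = b·h³/36 = 1.8 × 1.4³/36 = 0.1372 m⁴.
Centre of pressure: y_p = y_c + I_c/(y_c·A) = 7.13333 + 0.1372/(7.13333 × 1.26) = 7.13333 + 0.0152648 = 7.14859 m along the plane.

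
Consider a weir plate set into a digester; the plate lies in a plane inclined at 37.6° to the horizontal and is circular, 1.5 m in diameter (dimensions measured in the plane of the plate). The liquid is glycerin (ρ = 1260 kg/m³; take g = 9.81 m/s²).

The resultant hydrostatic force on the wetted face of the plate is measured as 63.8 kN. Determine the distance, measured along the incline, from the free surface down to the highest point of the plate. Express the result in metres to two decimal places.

γ = ρg = 1260 × 9.81 / 1000 = 12.3606 kN/m³.
A = π(0.75)² = 1.76715 m².
From F = γ·h_c·A, the centroid depth is h_c = 63.8/(12.3606 × 1.76715) = 2.92084 m.
Let θ = 37.6° be the plate's angle to the horizontal; measure y along the incline from where the plane meets the free surface. Vertical depth h = y·sinθ with sinθ = 0.610145.
Along the incline, y_c = h_c/sinθ = 2.92084/0.610145 = 4.78712 m.
The centroid is at the centre, 0.75 m below the top of the plate, so the highest point sits at y_top = 4.78712 − 0.75 = 4.03712 m along the incline.

y_top ≈ 4.04 m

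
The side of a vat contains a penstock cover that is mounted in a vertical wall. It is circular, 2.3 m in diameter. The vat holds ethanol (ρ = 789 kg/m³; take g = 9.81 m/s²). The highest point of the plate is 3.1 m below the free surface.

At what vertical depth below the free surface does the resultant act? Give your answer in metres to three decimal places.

γ = ρg = 789 × 9.81 / 1000 = 7.74009 kN/m³.
The centroid is at the centre, 1.15 m below the top of the plate, so the centroid depth is h_c = 3.1 + 1.15 = 4.25 m.
A = π(1.15)² = 4.15476 m².
Resultant F = γ·h_c·A = 7.74009 × 4.25 × 4.15476 = 136.672 kN.
I_c = πr⁴/4 = π × 1.15⁴/4 = 1.37367 m⁴.
Centre of pressure: y_p = y_c + I_c/(y_c·A) = 4.25 + 1.37367/(4.25 × 4.15476) = 4.25 + 0.0777943 = 4.32779 m along the plane.

h_p = 4.328 m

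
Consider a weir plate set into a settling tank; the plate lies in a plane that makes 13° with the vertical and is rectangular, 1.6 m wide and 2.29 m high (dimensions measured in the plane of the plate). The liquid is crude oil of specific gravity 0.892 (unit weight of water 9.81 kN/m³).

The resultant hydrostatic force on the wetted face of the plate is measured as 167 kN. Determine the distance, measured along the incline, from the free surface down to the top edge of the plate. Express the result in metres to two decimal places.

γ = 0.892 × 9.81 = 8.75052 kN/m³.
A = 1.6 × 2.29 = 3.664 m².
From F = γ·h_c·A, the centroid depth is h_c = 167/(8.75052 × 3.664) = 5.20867 m.
The plate makes 13° with the vertical, i.e. θ = 90° − 13° = 77° to the horizontal. Measuring y along the incline from the free-surface line, vertical depth h = y·sinθ with sinθ = 0.974370.
Along the incline, y_c = h_c/sinθ = 5.20867/0.974370 = 5.34568 m.
The centroid lies 2.29/2 = 1.145 m below the top edge, so the top edge sits at y_top = 5.34568 − 1.145 = 4.20068 m along the incline.

y_top ≈ 4.20 m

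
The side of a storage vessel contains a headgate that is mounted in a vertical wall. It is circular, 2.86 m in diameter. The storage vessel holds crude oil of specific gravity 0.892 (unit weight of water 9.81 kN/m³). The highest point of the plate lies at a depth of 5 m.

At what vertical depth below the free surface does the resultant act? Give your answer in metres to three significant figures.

h_p = 6.51 m

γ = 0.892 × 9.81 = 8.75052 kN/m³.
The centroid is at the centre, 1.43 m below the top of the plate, so the centroid depth is h_c = 5 + 1.43 = 6.43 m.
A = π(1.43)² = 6.42424 m².
Resultant F = γ·h_c·A = 8.75052 × 6.43 × 6.42424 = 361.465 kN.
I_c = πr⁴/4 = π × 1.43⁴/4 = 3.28423 m⁴.
Centre of pressure: y_p = y_c + I_c/(y_c·A) = 6.43 + 3.28423/(6.43 × 6.42424) = 6.43 + 0.0795062 = 6.50951 m along the plane.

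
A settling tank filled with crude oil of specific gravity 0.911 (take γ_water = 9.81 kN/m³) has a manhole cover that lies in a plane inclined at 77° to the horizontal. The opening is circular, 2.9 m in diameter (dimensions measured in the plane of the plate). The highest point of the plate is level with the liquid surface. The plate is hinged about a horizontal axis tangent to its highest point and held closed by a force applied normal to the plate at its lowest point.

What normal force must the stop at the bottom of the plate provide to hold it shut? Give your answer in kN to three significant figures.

γ = 0.911 × 9.81 = 8.93691 kN/m³.
Let θ = 77° be the plate's angle to the horizontal; measure y along the incline from where the plane meets the free surface. Vertical depth h = y·sinθ with sinθ = 0.974370.
The centroid is at the centre, 1.45 m below the top of the plate, so y_c = 1.45 m and h_c = 1.45 × 0.974370 = 1.41284 m.
A = π(1.45)² = 6.6052 m².
Resultant F = γ·h_c·A = 8.93691 × 1.41284 × 6.6052 = 83.4001 kN.
I_c = πr⁴/4 = π × 1.45⁴/4 = 3.47186 m⁴.
Centre of pressure: y_p = y_c + I_c/(y_c·A) = 1.45 + 3.47186/(1.45 × 6.6052) = 1.45 + 0.3625 = 1.8125 m along the plane.
The resultant acts 1.45 + 0.3625 = 1.8125 m (along the plate) below the hinge at the top edge, so the moment about the hinge is M = F × 1.8125 = 83.4001 × 1.8125 = 151.163 kN·m.
A normal force at the bottom, 2.9 m from the hinge, must supply this moment: P = 151.163/2.9 = 52.1252 kN.

P ≈ 52.1 kN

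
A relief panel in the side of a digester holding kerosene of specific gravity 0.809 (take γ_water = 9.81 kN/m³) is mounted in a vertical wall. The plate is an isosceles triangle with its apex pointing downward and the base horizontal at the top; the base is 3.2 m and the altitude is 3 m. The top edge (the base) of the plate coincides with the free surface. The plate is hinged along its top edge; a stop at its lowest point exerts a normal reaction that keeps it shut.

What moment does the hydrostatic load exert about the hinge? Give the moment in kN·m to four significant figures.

M ≈ 57.14 kN·m

γ = 0.809 × 9.81 = 7.93629 kN/m³.
With the apex down, the centroid sits h/3 = 3/3 = 1 m below the base (the top edge), so the centroid depth is h_c = 1 m.
A = ½ × 3.2 × 3 = 4.8 m².
Resultant F = γ·h_c·A = 7.93629 × 1 × 4.8 = 38.0942 kN.
I_c = b·h³/36 = 3.2 × 3³/36 = 2.4 m⁴.
Centre of pressure: y_p = y_c + I_c/(y_c·A) = 1 + 2.4/(1 × 4.8) = 1 + 0.5 = 1.5 m along the plane.
The resultant acts 1 + 0.5 = 1.5 m (along the plate) below the hinge at the top edge, so the moment about the hinge is M = F × 1.5 = 38.0942 × 1.5 = 57.1413 kN·m.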